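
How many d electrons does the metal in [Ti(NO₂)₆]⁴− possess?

Summing ligand charges against the −4 overall charge gives an oxidation state of +2 for titanium.
Titanium is a group-4 element; Ti(II) is therefore d².

d2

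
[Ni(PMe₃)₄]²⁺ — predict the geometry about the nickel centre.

Trimethylphosphine is neutral; balancing the +2 overall charge requires Ni(II).
Nickel is a group-10 element; Ni(II) is therefore d⁸.
With 4 monodentate ligands the coordination number is 4.
Trimethylphosphine is a strong-field ligand (high in the spectrochemical series).
A 3d d⁸ ion with strong-field ligands gains enough CFSE to favour square planar over tetrahedral.

square planar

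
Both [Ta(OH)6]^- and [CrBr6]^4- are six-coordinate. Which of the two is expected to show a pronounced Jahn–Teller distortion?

[CrBr6]^4-

[Ta(OH)6]^-: Each hydroxide is −1; balancing the −1 overall charge requires Ta(V). Group 5 minus oxidation state 5 gives a d⁰ configuration. The d⁰ configuration leaves the e_g set evenly filled (or empty) — no strong Jahn–Teller driving force.
[CrBr6]^4-: Each bromide is −1; balancing the −4 overall charge requires Cr(II). Chromium is a group-6 element; Cr(II) is therefore d⁴. Bromide is a weak-field ligand for a first-row metal, so the complex is high-spin. The t₂g³e_g¹ (high-spin) configuration has an unevenly filled e_g set; the Jahn–Teller theorem predicts a tetragonal distortion (typically axial elongation) to lift the degeneracy.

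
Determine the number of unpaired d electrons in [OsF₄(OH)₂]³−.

Ligand charges: each fluoride is −1; each hydroxide is −1. With an overall charge of −3 the osmium centre must be in the +3 oxidation state.
Group 8 minus oxidation state 3 gives a d⁵ configuration.
The spin state decides the count: a 5d ion has a large Δₒ and is invariably low-spin.
An octahedral low-spin d⁵ ion is t₂g⁵e_g⁰, giving 1 unpaired electron.

1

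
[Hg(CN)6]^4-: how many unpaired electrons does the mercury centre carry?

Ligand charges: each cyanide is −1. With an overall charge of −4 the mercury centre must be in the +2 oxidation state.
Hg sits in group 12, so the d-electron count is 12 − 2 = 10.
In an octahedral field the d¹⁰ configuration is t₂g⁶e_g⁴, giving 0 unpaired electrons.

0 unpaired electrons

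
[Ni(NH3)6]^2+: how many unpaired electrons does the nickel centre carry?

Ligand charges: ammonia is neutral. With an overall charge of +2 the nickel centre must be in the +2 oxidation state.
Ni sits in group 10, so the d-electron count is 10 − 2 = 8.
In an octahedral field the d⁸ configuration is t₂g⁶e_g² (only one arrangement possible), giving 2 unpaired electrons.

2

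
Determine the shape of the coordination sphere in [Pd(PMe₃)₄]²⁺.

Trimethylphosphine is neutral; balancing the +2 overall charge requires Pd(II).
Group 10 minus oxidation state 2 gives a d⁸ configuration.
With 4 monodentate ligands the coordination number is 4.
A 4d d⁸ ion has a large crystal-field splitting; square planar leaves the high-energy d_{x²−y²} orbital empty and maximises CFSE.

square planar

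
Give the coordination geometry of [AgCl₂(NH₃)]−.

trigonal planar

Summing ligand charges against the −1 overall charge gives an oxidation state of +1 for silver.
Silver is a group-11 element; Ag(I) is therefore d¹⁰.
Coordination number: 3.
Three ligands around a d¹⁰ centre minimise repulsion in a trigonal-planar arrangement.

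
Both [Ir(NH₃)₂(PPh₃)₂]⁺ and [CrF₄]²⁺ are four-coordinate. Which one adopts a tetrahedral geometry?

[CrF₄]²⁺

For [Ir(NH₃)₂(PPh₃)₂]⁺: Ammonia is neutral; triphenylphosphine is neutral; balancing the +1 overall charge requires Ir(I). Ir sits in group 9, so the d-electron count is 9 − 1 = 8. A 5d d⁸ ion has a large crystal-field splitting; square planar leaves the high-energy d_{x²−y²} orbital empty and maximises CFSE. → square planar.
For [CrF₄]²⁺: Summing ligand charges against the +2 overall charge gives an oxidation state of +6 for chromium. Group 6 minus oxidation state 6 gives a d⁰ configuration. A d⁰ ion has no crystal-field stabilisation preference between square planar and tetrahedral, so four ligands adopt the sterically favoured tetrahedral geometry. → tetrahedral.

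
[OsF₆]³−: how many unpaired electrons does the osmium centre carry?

Ligand charges: each fluoride is −1. With an overall charge of −3 the osmium centre must be in the +3 oxidation state.
Os sits in group 8, so the d-electron count is 8 − 3 = 5.
The spin state decides the count: a 5d ion has a large Δₒ and is invariably low-spin.
An octahedral low-spin d⁵ ion is t₂g⁵e_g⁰, giving 1 unpaired electron.

1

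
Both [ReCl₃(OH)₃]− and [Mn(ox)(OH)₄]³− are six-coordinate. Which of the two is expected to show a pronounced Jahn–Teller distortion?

[ReCl₃(OH)₃]−: Ligand charges: each chloride is −1; each hydroxide is −1. With an overall charge of −1 the rhenium centre must be in the +5 oxidation state. Group 7 minus oxidation state 5 gives a d² configuration. The d² configuration leaves the e_g set evenly filled (or empty) — no strong Jahn–Teller driving force.
[Mn(ox)(OH)₄]³−: Ligand charges: each oxalate is −2; each hydroxide is −1. With an overall charge of −3 the manganese centre must be in the +3 oxidation state. Mn sits in group 7, so the d-electron count is 7 − 3 = 4. Hydroxide and oxalate are weak-field ligands for a first-row metal, so the complex is high-spin. The t₂g³e_g¹ (high-spin) configuration has an unevenly filled e_g set; the Jahn–Teller theorem predicts a tetragonal distortion (typically axial elongation) to lift the degeneracy.

[Mn(ox)(OH)₄]³−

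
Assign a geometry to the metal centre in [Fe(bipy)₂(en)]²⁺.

octahedral

Summing ligand charges against the +2 overall charge gives an oxidation state of +2 for iron.
Iron is a group-8 element; Fe(II) is therefore d⁶.
Counting donor atoms: 2×2,2′-bipyridine (bidentate) → 4 donors; 1×ethylenediamine (bidentate) → 2 donors. Coordination number = 6.
Six donors around a single metal centre give an octahedral coordination sphere.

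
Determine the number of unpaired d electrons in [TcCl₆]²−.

3

Summing ligand charges against the −2 overall charge gives an oxidation state of +4 for technetium.
Technetium is a group-7 element; Tc(IV) is therefore d³.
In an octahedral field the d³ configuration is t₂g³e_g⁰ (only one arrangement possible), giving 3 unpaired electrons.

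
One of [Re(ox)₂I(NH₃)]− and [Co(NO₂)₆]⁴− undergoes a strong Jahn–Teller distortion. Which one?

[Re(ox)₂I(NH₃)]−: Ligand charges: each oxalate is −2; each iodide is −1; ammonia is neutral. With an overall charge of −1 the rhenium centre must be in the +4 oxidation state. Re sits in group 7, so the d-electron count is 7 − 4 = 3. The d³ configuration leaves the e_g set evenly filled (or empty) — no strong Jahn–Teller driving force.
[Co(NO₂)₆]⁴−: Each nitro (N-bound nitrite) is −1; balancing the −4 overall charge requires Co(II). Group 9 minus oxidation state 2 gives a d⁷ configuration. Nitro (N-bound nitrite) is a strong-field ligand (high in the spectrochemical series) for a first-row metal, so the complex is low-spin. The t₂g⁶e_g¹ (low-spin) configuration has an unevenly filled e_g set; the Jahn–Teller theorem predicts a tetragonal distortion (typically axial elongation) to lift the degeneracy.

[Co(NO₂)₆]⁴−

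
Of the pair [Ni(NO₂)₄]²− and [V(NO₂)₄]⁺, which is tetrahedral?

For [Ni(NO₂)₄]²−: Summing ligand charges against the −2 overall charge gives an oxidation state of +2 for nickel. Nickel is a group-10 element; Ni(II) is therefore d⁸. Nitro (N-bound nitrite) is a strong-field ligand (high in the spectrochemical series). A 3d d⁸ ion with strong-field ligands gains enough CFSE to favour square planar over tetrahedral. → square planar.
For [V(NO₂)₄]⁺: Ligand charges: each nitro (N-bound nitrite) is −1. With an overall charge of +1 the vanadium centre must be in the +5 oxidation state. V sits in group 5, so the d-electron count is 5 − 5 = 0. A d⁰ ion has no crystal-field stabilisation preference between square planar and tetrahedral, so four ligands adopt the sterically favoured tetrahedral geometry. → tetrahedral.

[V(NO₂)₄]⁺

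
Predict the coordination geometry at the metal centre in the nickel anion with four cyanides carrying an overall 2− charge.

Each cyanide is −1; balancing the −2 overall charge requires Ni(II).
Group 10 minus oxidation state 2 gives a d⁸ configuration.
Coordination number: 4.
Cyanide is a strong-field ligand (high in the spectrochemical series).
A 3d d⁸ ion with strong-field ligands gains enough CFSE to favour square planar over tetrahedral.

square planar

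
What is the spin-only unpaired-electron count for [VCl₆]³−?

Ligand charges: each chloride is −1. With an overall charge of −3 the vanadium centre must be in the +3 oxidation state.
Vanadium is a group-5 element; V(III) is therefore d².
In an octahedral field the d² configuration is t₂g²e_g⁰ (only one arrangement possible), giving 2 unpaired electrons.

2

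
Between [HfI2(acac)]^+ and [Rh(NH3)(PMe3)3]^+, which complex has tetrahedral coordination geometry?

[HfI2(acac)]^+

For [HfI2(acac)]^+: Each iodide is −1; each acetylacetonate is −1; balancing the +1 overall charge requires Hf(IV). Hf sits in group 4, so the d-electron count is 4 − 4 = 0. A d⁰ ion has no crystal-field stabilisation preference between square planar and tetrahedral, so four ligands adopt the sterically favoured tetrahedral geometry. → tetrahedral.
For [Rh(NH3)(PMe3)3]^+: Summing ligand charges against the +1 overall charge gives an oxidation state of +1 for rhodium. Rhodium is a group-9 element; Rh(I) is therefore d⁸. A 4d d⁸ ion has a large crystal-field splitting; square planar leaves the high-energy d_{x²−y²} orbital empty and maximises CFSE. → square planar.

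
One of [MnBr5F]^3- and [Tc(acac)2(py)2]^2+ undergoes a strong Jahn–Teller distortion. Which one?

[MnBr5F]^3-: Each bromide is −1; each fluoride is −1; balancing the −3 overall charge requires Mn(III). Manganese is a group-7 element; Mn(III) is therefore d⁴. Bromide and fluoride are weak-field ligands for a first-row metal, so the complex is high-spin. The t₂g³e_g¹ (high-spin) configuration has an unevenly filled e_g set; the Jahn–Teller theorem predicts a tetragonal distortion (typically axial elongation) to lift the degeneracy.
[Tc(acac)2(py)2]^2+: Each acetylacetonate is −1; pyridine is neutral; balancing the +2 overall charge requires Tc(IV). Group 7 minus oxidation state 4 gives a d³ configuration. The d³ configuration leaves the e_g set evenly filled (or empty) — no strong Jahn–Teller driving force.

[MnBr5F]^3-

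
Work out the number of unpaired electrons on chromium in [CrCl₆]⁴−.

4 unpaired electrons

Summing ligand charges against the −4 overall charge gives an oxidation state of +2 for chromium.
Group 6 minus oxidation state 2 gives a d⁴ configuration.
The spin state decides the count: Chloride is a weak-field ligand for a first-row metal, so the complex is high-spin.
An octahedral high-spin d⁴ ion is t₂g³e_g¹, giving 4 unpaired electrons.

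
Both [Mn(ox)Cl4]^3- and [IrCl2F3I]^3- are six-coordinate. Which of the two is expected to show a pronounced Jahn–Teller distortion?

[Mn(ox)Cl4]^3-

[Mn(ox)Cl4]^3-: Ligand charges: each oxalate is −2; each chloride is −1. With an overall charge of −3 the manganese centre must be in the +3 oxidation state. Group 7 minus oxidation state 3 gives a d⁴ configuration. Chloride and oxalate are weak-field ligands for a first-row metal, so the complex is high-spin. The t₂g³e_g¹ (high-spin) configuration has an unevenly filled e_g set; the Jahn–Teller theorem predicts a tetragonal distortion (typically axial elongation) to lift the degeneracy.
[IrCl2F3I]^3-: Ligand charges: each chloride is −1; each fluoride is −1; each iodide is −1. With an overall charge of −3 the iridium centre must be in the +3 oxidation state. Iridium is a group-9 element; Ir(III) is therefore d⁶. A 5d ion has a large Δₒ and is invariably low-spin. The d⁶ configuration leaves the e_g set evenly filled (or empty) — no strong Jahn–Teller driving force.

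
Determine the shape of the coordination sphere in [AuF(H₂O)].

Each fluoride is −1; water is neutral; balancing the 0 overall charge requires Au(I).
Gold is a group-11 element; Au(I) is therefore d¹⁰.
With 2 monodentate ligands the coordination number is 2.
A d¹⁰ ion with only two ligands adopts a linear arrangement (sp hybridisation; no CFSE preference).

linear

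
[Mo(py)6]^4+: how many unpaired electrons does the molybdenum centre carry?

2

Pyridine is neutral; balancing the +4 overall charge requires Mo(IV).
Mo sits in group 6, so the d-electron count is 6 − 4 = 2.
In an octahedral field the d² configuration is t₂g²e_g⁰ (only one arrangement possible), giving 2 unpaired electrons.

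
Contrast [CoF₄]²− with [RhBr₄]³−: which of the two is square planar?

[RhBr₄]³−

For [CoF₄]²−: Each fluoride is −1; balancing the −2 overall charge requires Co(II). Group 9 minus oxidation state 2 gives a d⁷ configuration. For a high-spin 3d d⁷ ion with weak-field ligands the small Δₜ gives little square-planar CFSE advantage, so four ligands adopt the sterically favoured tetrahedral geometry. → tetrahedral.
For [RhBr₄]³−: Ligand charges: each bromide is −1. With an overall charge of −3 the rhodium centre must be in the +1 oxidation state. Rh sits in group 9, so the d-electron count is 9 − 1 = 8. A 4d d⁸ ion has a large crystal-field splitting; square planar leaves the high-energy d_{x²−y²} orbital empty and maximises CFSE. → square planar.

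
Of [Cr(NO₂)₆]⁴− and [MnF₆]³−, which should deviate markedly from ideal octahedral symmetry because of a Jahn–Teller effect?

[MnF₆]³−

[Cr(NO₂)₆]⁴−: Summing ligand charges against the −4 overall charge gives an oxidation state of +2 for chromium. Cr sits in group 6, so the d-electron count is 6 − 2 = 4. Nitro (N-bound nitrite) is a strong-field ligand (high in the spectrochemical series) for a first-row metal, so the complex is low-spin. The d⁴ configuration leaves the e_g set evenly filled (or empty) — no strong Jahn–Teller driving force.
[MnF₆]³−: Each fluoride is −1; balancing the −3 overall charge requires Mn(III). Group 7 minus oxidation state 3 gives a d⁴ configuration. Fluoride is a weak-field ligand for a first-row metal, so the complex is high-spin. The t₂g³e_g¹ (high-spin) configuration has an unevenly filled e_g set; the Jahn–Teller theorem predicts a tetragonal distortion (typically axial elongation) to lift the degeneracy.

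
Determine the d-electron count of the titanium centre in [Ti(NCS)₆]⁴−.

Summing ligand charges against the −4 overall charge gives an oxidation state of +2 for titanium.
Group 4 minus oxidation state 2 gives a d² configuration.

d²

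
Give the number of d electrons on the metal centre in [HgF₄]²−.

d10

Summing ligand charges against the −2 overall charge gives an oxidation state of +2 for mercury.
Hg sits in group 12, so the d-electron count is 12 − 2 = 10.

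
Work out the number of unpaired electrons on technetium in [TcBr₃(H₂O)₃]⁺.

3 unpaired electrons

Summing ligand charges against the +1 overall charge gives an oxidation state of +4 for technetium.
Group 7 minus oxidation state 4 gives a d³ configuration.
In an octahedral field the d³ configuration is t₂g³e_g⁰ (only one arrangement possible), giving 3 unpaired electrons.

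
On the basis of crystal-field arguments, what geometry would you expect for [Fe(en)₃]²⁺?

octahedral

Ligand charges: ethylenediamine is neutral. With an overall charge of +2 the iron centre must be in the +2 oxidation state.
Iron is a group-8 element; Fe(II) is therefore d⁶.
Counting donor atoms: 3×ethylenediamine (bidentate) → 6 donors. Coordination number = 6.
Six donors around a single metal centre give an octahedral coordination sphere.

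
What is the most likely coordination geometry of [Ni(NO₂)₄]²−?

square planar

Summing ligand charges against the −2 overall charge gives an oxidation state of +2 for nickel.
Ni sits in group 10, so the d-electron count is 10 − 2 = 8.
With 4 monodentate ligands the coordination number is 4.
Nitro (N-bound nitrite) is a strong-field ligand (high in the spectrochemical series).
A 3d d⁸ ion with strong-field ligands gains enough CFSE to favour square planar over tetrahedral.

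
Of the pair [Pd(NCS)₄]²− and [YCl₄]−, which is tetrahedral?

For [Pd(NCS)₄]²−: Ligand charges: each isothiocyanate is −1. With an overall charge of −2 the palladium centre must be in the +2 oxidation state. Pd sits in group 10, so the d-electron count is 10 − 2 = 8. A 4d d⁸ ion has a large crystal-field splitting; square planar leaves the high-energy d_{x²−y²} orbital empty and maximises CFSE. → square planar.
For [YCl₄]−: Summing ligand charges against the −1 overall charge gives an oxidation state of +3 for yttrium. Yttrium is a group-3 element; Y(III) is therefore d⁰. A d⁰ ion has no crystal-field stabilisation preference between square planar and tetrahedral, so four ligands adopt the sterically favoured tetrahedral geometry. → tetrahedral.

[YCl₄]−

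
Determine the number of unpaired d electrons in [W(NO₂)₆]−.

Each nitro (N-bound nitrite) is −1; balancing the −1 overall charge requires W(V).
Group 6 minus oxidation state 5 gives a d¹ configuration.
In an octahedral field the d¹ configuration is t₂g¹e_g⁰ (only one arrangement possible), giving 1 unpaired electron.

1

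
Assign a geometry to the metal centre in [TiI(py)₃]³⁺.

Each iodide is −1; pyridine is neutral; balancing the +3 overall charge requires Ti(IV).
Ti sits in group 4, so the d-electron count is 4 − 4 = 0.
With 4 monodentate ligands the coordination number is 4.
A d⁰ ion has no crystal-field stabilisation preference between square planar and tetrahedral, so four ligands adopt the sterically favoured tetrahedral geometry.

tetrahedral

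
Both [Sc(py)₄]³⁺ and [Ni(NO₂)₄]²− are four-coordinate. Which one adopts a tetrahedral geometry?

For [Sc(py)₄]³⁺: Pyridine is neutral; balancing the +3 overall charge requires Sc(III). Group 3 minus oxidation state 3 gives a d⁰ configuration. A d⁰ ion has no crystal-field stabilisation preference between square planar and tetrahedral, so four ligands adopt the sterically favoured tetrahedral geometry. → tetrahedral.
For [Ni(NO₂)₄]²−: Summing ligand charges against the −2 overall charge gives an oxidation state of +2 for nickel. Group 10 minus oxidation state 2 gives a d⁸ configuration. Nitro (N-bound nitrite) is a strong-field ligand (high in the spectrochemical series). A 3d d⁸ ion with strong-field ligands gains enough CFSE to favour square planar over tetrahedral. → square planar.

[Sc(py)₄]³⁺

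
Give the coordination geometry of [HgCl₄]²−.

tetrahedral

Ligand charges: each chloride is −1. With an overall charge of −2 the mercury centre must be in the +2 oxidation state.
Hg sits in group 12, so the d-electron count is 12 − 2 = 10.
With 4 monodentate ligands the coordination number is 4.
A d¹⁰ ion has no crystal-field stabilisation preference between square planar and tetrahedral, so four ligands adopt the sterically favoured tetrahedral geometry.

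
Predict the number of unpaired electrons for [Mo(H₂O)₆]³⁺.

Summing ligand charges against the +3 overall charge gives an oxidation state of +3 for molybdenum.
Molybdenum is a group-6 element; Mo(III) is therefore d³.
In an octahedral field the d³ configuration is t₂g³e_g⁰ (only one arrangement possible), giving 3 unpaired electrons.

3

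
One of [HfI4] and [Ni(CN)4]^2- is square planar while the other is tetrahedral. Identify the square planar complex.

For [HfI4]: Summing ligand charges against the 0 overall charge gives an oxidation state of +4 for hafnium. Group 4 minus oxidation state 4 gives a d⁰ configuration. A d⁰ ion has no crystal-field stabilisation preference between square planar and tetrahedral, so four ligands adopt the sterically favoured tetrahedral geometry. → tetrahedral.
For [Ni(CN)4]^2-: Ligand charges: each cyanide is −1. With an overall charge of −2 the nickel centre must be in the +2 oxidation state. Nickel is a group-10 element; Ni(II) is therefore d⁸. Cyanide is a strong-field ligand (high in the spectrochemical series). A 3d d⁸ ion with strong-field ligands gains enough CFSE to favour square planar over tetrahedral. → square planar.

[Ni(CN)4]^2-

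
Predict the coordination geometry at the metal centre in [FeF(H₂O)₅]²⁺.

octahedral

Ligand charges: each fluoride is −1; water is neutral. With an overall charge of +2 the iron centre must be in the +3 oxidation state.
Iron is a group-8 element; Fe(III) is therefore d⁵.
Coordination number: 6.
Six donors around a single metal centre give an octahedral coordination sphere.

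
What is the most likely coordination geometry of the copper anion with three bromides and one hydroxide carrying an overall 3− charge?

Ligand charges: each bromide is −1; each hydroxide is −1. With an overall charge of −3 the copper centre must be in the +1 oxidation state.
Group 11 minus oxidation state 1 gives a d¹⁰ configuration.
With 4 monodentate ligands the coordination number is 4.
A d¹⁰ ion has no crystal-field stabilisation preference between square planar and tetrahedral, so four ligands adopt the sterically favoured tetrahedral geometry.

tetrahedral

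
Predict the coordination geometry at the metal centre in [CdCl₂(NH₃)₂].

tetrahedral

Ligand charges: each chloride is −1; ammonia is neutral. With an overall charge of 0 the cadmium centre must be in the +2 oxidation state.
Cd sits in group 12, so the d-electron count is 12 − 2 = 10.
Coordination number: 4.
A d¹⁰ ion has no crystal-field stabilisation preference between square planar and tetrahedral, so four ligands adopt the sterically favoured tetrahedral geometry.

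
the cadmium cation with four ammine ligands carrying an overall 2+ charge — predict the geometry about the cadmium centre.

Summing ligand charges against the +2 overall charge gives an oxidation state of +2 for cadmium.
Group 12 minus oxidation state 2 gives a d¹⁰ configuration.
Coordination number: 4.
A d¹⁰ ion has no crystal-field stabilisation preference between square planar and tetrahedral, so four ligands adopt the sterically favoured tetrahedral geometry.

tetrahedral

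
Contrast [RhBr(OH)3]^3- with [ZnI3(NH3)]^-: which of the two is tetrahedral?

For [RhBr(OH)3]^3-: Each bromide is −1; each hydroxide is −1; balancing the −3 overall charge requires Rh(I). Rh sits in group 9, so the d-electron count is 9 − 1 = 8. A 4d d⁸ ion has a large crystal-field splitting; square planar leaves the high-energy d_{x²−y²} orbital empty and maximises CFSE. → square planar.
For [ZnI3(NH3)]^-: Summing ligand charges against the −1 overall charge gives an oxidation state of +2 for zinc. Zinc is a group-12 element; Zn(II) is therefore d¹⁰. A d¹⁰ ion has no crystal-field stabilisation preference between square planar and tetrahedral, so four ligands adopt the sterically favoured tetrahedral geometry. → tetrahedral.

[ZnI3(NH3)]^-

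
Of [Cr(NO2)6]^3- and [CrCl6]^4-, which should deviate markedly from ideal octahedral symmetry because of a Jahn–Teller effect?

[CrCl6]^4-

[Cr(NO2)6]^3-: Summing ligand charges against the −3 overall charge gives an oxidation state of +3 for chromium. Chromium is a group-6 element; Cr(III) is therefore d³. The d³ configuration leaves the e_g set evenly filled (or empty) — no strong Jahn–Teller driving force.
[CrCl6]^4-: Each chloride is −1; balancing the −4 overall charge requires Cr(II). Cr sits in group 6, so the d-electron count is 6 − 2 = 4. Chloride is a weak-field ligand for a first-row metal, so the complex is high-spin. The t₂g³e_g¹ (high-spin) configuration has an unevenly filled e_g set; the Jahn–Teller theorem predicts a tetragonal distortion (typically axial elongation) to lift the degeneracy.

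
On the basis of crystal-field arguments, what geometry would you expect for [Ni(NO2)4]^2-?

square planar

Each nitro (N-bound nitrite) is −1; balancing the −2 overall charge requires Ni(II).
Ni sits in group 10, so the d-electron count is 10 − 2 = 8.
With 4 monodentate ligands the coordination number is 4.
Nitro (N-bound nitrite) is a strong-field ligand (high in the spectrochemical series).
A 3d d⁸ ion with strong-field ligands gains enough CFSE to favour square planar over tetrahedral.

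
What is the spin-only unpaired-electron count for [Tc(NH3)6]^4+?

3

Ligand charges: ammonia is neutral. With an overall charge of +4 the technetium centre must be in the +4 oxidation state.
Technetium is a group-7 element; Tc(IV) is therefore d³.
In an octahedral field the d³ configuration is t₂g³e_g⁰ (only one arrangement possible), giving 3 unpaired electrons.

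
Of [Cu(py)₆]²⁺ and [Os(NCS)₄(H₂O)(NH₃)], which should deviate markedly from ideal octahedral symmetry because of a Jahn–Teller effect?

[Cu(py)₆]²⁺: Ligand charges: pyridine is neutral. With an overall charge of +2 the copper centre must be in the +2 oxidation state. Cu sits in group 11, so the d-electron count is 11 − 2 = 9. The t₂g⁶e_g³ configuration has an unevenly filled e_g set; the Jahn–Teller theorem predicts a tetragonal distortion (typically axial elongation) to lift the degeneracy.
[Os(NCS)₄(H₂O)(NH₃)]: Summing ligand charges against the 0 overall charge gives an oxidation state of +4 for osmium. Group 8 minus oxidation state 4 gives a d⁴ configuration. A 5d ion has a large Δₒ and is invariably low-spin. The d⁴ configuration leaves the e_g set evenly filled (or empty) — no strong Jahn–Teller driving force.

[Cu(py)₆]²⁺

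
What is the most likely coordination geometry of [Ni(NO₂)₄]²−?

Ligand charges: each nitro (N-bound nitrite) is −1. With an overall charge of −2 the nickel centre must be in the +2 oxidation state.
Nickel is a group-10 element; Ni(II) is therefore d⁸.
With 4 monodentate ligands the coordination number is 4.
Nitro (N-bound nitrite) is a strong-field ligand (high in the spectrochemical series).
A 3d d⁸ ion with strong-field ligands gains enough CFSE to favour square planar over tetrahedral.

square planar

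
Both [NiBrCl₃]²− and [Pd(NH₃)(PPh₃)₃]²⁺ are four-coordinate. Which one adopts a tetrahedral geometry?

For [NiBrCl₃]²−: Ligand charges: each bromide is −1; each chloride is −1. With an overall charge of −2 the nickel centre must be in the +2 oxidation state. Group 10 minus oxidation state 2 gives a d⁸ configuration. Bromide and chloride are weak-field ligands. With weak-field ligands the CFSE gain from square planar is small, so a 3d d⁸ ion takes the sterically preferred tetrahedral geometry. → tetrahedral.
For [Pd(NH₃)(PPh₃)₃]²⁺: Ligand charges: ammonia is neutral; triphenylphosphine is neutral. With an overall charge of +2 the palladium centre must be in the +2 oxidation state. Pd sits in group 10, so the d-electron count is 10 − 2 = 8. A 4d d⁸ ion has a large crystal-field splitting; square planar leaves the high-energy d_{x²−y²} orbital empty and maximises CFSE. → square planar.

[NiBrCl₃]²−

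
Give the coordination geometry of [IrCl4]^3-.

Each chloride is −1; balancing the −3 overall charge requires Ir(I).
Group 9 minus oxidation state 1 gives a d⁸ configuration.
Coordination number: 4.
A 5d d⁸ ion has a large crystal-field splitting; square planar leaves the high-energy d_{x²−y²} orbital empty and maximises CFSE.

square planar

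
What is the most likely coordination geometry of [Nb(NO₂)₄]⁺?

tetrahedral

Ligand charges: each nitro (N-bound nitrite) is −1. With an overall charge of +1 the niobium centre must be in the +5 oxidation state.
Niobium is a group-5 element; Nb(V) is therefore d⁰.
Coordination number: 4.
A d⁰ ion has no crystal-field stabilisation preference between square planar and tetrahedral, so four ligands adopt the sterically favoured tetrahedral geometry.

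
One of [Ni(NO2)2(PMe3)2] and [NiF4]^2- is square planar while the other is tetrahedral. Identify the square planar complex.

[Ni(NO2)2(PMe3)2]

For [Ni(NO2)2(PMe3)2]: Summing ligand charges against the 0 overall charge gives an oxidation state of +2 for nickel. Nickel is a group-10 element; Ni(II) is therefore d⁸. Nitro (N-bound nitrite) and trimethylphosphine are strong-field ligands (high in the spectrochemical series). A 3d d⁸ ion with strong-field ligands gains enough CFSE to favour square planar over tetrahedral. → square planar.
For [NiF4]^2-: Summing ligand charges against the −2 overall charge gives an oxidation state of +2 for nickel. Nickel is a group-10 element; Ni(II) is therefore d⁸. Fluoride is a weak-field ligand. With weak-field ligands the CFSE gain from square planar is small, so a 3d d⁸ ion takes the sterically preferred tetrahedral geometry. → tetrahedral.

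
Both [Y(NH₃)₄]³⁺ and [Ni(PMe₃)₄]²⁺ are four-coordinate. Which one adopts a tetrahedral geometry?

[Y(NH₃)₄]³⁺

For [Y(NH₃)₄]³⁺: Ammonia is neutral; balancing the +3 overall charge requires Y(III). Yttrium is a group-3 element; Y(III) is therefore d⁰. A d⁰ ion has no crystal-field stabilisation preference between square planar and tetrahedral, so four ligands adopt the sterically favoured tetrahedral geometry. → tetrahedral.
For [Ni(PMe₃)₄]²⁺: Summing ligand charges against the +2 overall charge gives an oxidation state of +2 for nickel. Nickel is a group-10 element; Ni(II) is therefore d⁸. Trimethylphosphine is a strong-field ligand (high in the spectrochemical series). A 3d d⁸ ion with strong-field ligands gains enough CFSE to favour square planar over tetrahedral. → square planar.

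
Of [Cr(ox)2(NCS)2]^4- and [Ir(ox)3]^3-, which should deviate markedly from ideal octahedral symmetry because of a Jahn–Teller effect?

[Cr(ox)2(NCS)2]^4-

[Cr(ox)2(NCS)2]^4-: Summing ligand charges against the −4 overall charge gives an oxidation state of +2 for chromium. Chromium is a group-6 element; Cr(II) is therefore d⁴. Isothiocyanate and oxalate are weak-field ligands for a first-row metal, so the complex is high-spin. The t₂g³e_g¹ (high-spin) configuration has an unevenly filled e_g set; the Jahn–Teller theorem predicts a tetragonal distortion (typically axial elongation) to lift the degeneracy.
[Ir(ox)3]^3-: Each oxalate is −2; balancing the −3 overall charge requires Ir(III). Iridium is a group-9 element; Ir(III) is therefore d⁶. A 5d ion has a large Δₒ and is invariably low-spin. The d⁶ configuration leaves the e_g set evenly filled (or empty) — no strong Jahn–Teller driving force.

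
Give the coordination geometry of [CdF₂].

linear

Ligand charges: each fluoride is −1. With an overall charge of 0 the cadmium centre must be in the +2 oxidation state.
Group 12 minus oxidation state 2 gives a d¹⁰ configuration.
With 2 monodentate ligands the coordination number is 2.
A d¹⁰ ion with only two ligands adopts a linear arrangement (sp hybridisation; no CFSE preference).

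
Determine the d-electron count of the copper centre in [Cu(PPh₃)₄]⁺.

Summing ligand charges against the +1 overall charge gives an oxidation state of +1 for copper.
Cu sits in group 11, so the d-electron count is 11 − 1 = 10.

d10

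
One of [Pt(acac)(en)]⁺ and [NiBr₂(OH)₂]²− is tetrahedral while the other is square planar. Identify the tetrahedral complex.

[NiBr₂(OH)₂]²−

For [Pt(acac)(en)]⁺: Summing ligand charges against the +1 overall charge gives an oxidation state of +2 for platinum. Pt sits in group 10, so the d-electron count is 10 − 2 = 8. A 5d d⁸ ion has a large crystal-field splitting; square planar leaves the high-energy d_{x²−y²} orbital empty and maximises CFSE. → square planar.
For [NiBr₂(OH)₂]²−: Ligand charges: each bromide is −1; each hydroxide is −1. With an overall charge of −2 the nickel centre must be in the +2 oxidation state. Nickel is a group-10 element; Ni(II) is therefore d⁸. Bromide and hydroxide are weak-field ligands. With weak-field ligands the CFSE gain from square planar is small, so a 3d d⁸ ion takes the sterically preferred tetrahedral geometry. → tetrahedral.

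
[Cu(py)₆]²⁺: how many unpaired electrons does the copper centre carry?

1

Ligand charges: pyridine is neutral. With an overall charge of +2 the copper centre must be in the +2 oxidation state.
Copper is a group-11 element; Cu(II) is therefore d⁹.
In an octahedral field the d⁹ configuration is t₂g⁶e_g³ (only one arrangement possible), giving 1 unpaired electron.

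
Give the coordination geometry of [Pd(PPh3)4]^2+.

Triphenylphosphine is neutral; balancing the +2 overall charge requires Pd(II).
Palladium is a group-10 element; Pd(II) is therefore d⁸.
Coordination number: 4.
A 4d d⁸ ion has a large crystal-field splitting; square planar leaves the high-energy d_{x²−y²} orbital empty and maximises CFSE.

square planar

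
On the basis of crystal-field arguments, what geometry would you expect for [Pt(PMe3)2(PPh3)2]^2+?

square planar

Summing ligand charges against the +2 overall charge gives an oxidation state of +2 for platinum.
Group 10 minus oxidation state 2 gives a d⁸ configuration.
With 4 monodentate ligands the coordination number is 4.
A 5d d⁸ ion has a large crystal-field splitting; square planar leaves the high-energy d_{x²−y²} orbital empty and maximises CFSE.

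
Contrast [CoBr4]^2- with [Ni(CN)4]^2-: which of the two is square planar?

For [CoBr4]^2-: Ligand charges: each bromide is −1. With an overall charge of −2 the cobalt centre must be in the +2 oxidation state. Group 9 minus oxidation state 2 gives a d⁷ configuration. For a high-spin 3d d⁷ ion with weak-field ligands the small Δₜ gives little square-planar CFSE advantage, so four ligands adopt the sterically favoured tetrahedral geometry. → tetrahedral.
For [Ni(CN)4]^2-: Summing ligand charges against the −2 overall charge gives an oxidation state of +2 for nickel. Ni sits in group 10, so the d-electron count is 10 − 2 = 8. Cyanide is a strong-field ligand (high in the spectrochemical series). A 3d d⁸ ion with strong-field ligands gains enough CFSE to favour square planar over tetrahedral. → square planar.

[Ni(CN)4]^2-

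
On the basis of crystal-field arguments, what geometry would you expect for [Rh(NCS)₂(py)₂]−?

Each isothiocyanate is −1; pyridine is neutral; balancing the −1 overall charge requires Rh(I).
Group 9 minus oxidation state 1 gives a d⁸ configuration.
With 4 monodentate ligands the coordination number is 4.
A 4d d⁸ ion has a large crystal-field splitting; square planar leaves the high-energy d_{x²−y²} orbital empty and maximises CFSE.

square planar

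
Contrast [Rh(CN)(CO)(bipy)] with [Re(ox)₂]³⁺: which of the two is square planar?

For [Rh(CN)(CO)(bipy)]: Ligand charges: each cyanide is −1; carbonyl is neutral; 2,2′-bipyridine is neutral. With an overall charge of 0 the rhodium centre must be in the +1 oxidation state. Group 9 minus oxidation state 1 gives a d⁸ configuration. A 4d d⁸ ion has a large crystal-field splitting; square planar leaves the high-energy d_{x²−y²} orbital empty and maximises CFSE. → square planar.
For [Re(ox)₂]³⁺: Each oxalate is −2; balancing the +3 overall charge requires Re(VII). Group 7 minus oxidation state 7 gives a d⁰ configuration. A d⁰ ion has no crystal-field stabilisation preference between square planar and tetrahedral, so four ligands adopt the sterically favoured tetrahedral geometry. → tetrahedral.

[Rh(CN)(CO)(bipy)]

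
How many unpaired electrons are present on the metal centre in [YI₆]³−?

0

Ligand charges: each iodide is −1. With an overall charge of −3 the yttrium centre must be in the +3 oxidation state.
Group 3 minus oxidation state 3 gives a d⁰ configuration.
In an octahedral field the d⁰ configuration is t₂g⁰e_g⁰, giving 0 unpaired electrons.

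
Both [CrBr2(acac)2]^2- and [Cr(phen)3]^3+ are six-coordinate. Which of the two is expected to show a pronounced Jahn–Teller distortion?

[CrBr2(acac)2]^2-

[CrBr2(acac)2]^2-: Each bromide is −1; each acetylacetonate is −1; balancing the −2 overall charge requires Cr(II). Group 6 minus oxidation state 2 gives a d⁴ configuration. Acetylacetonate and bromide are weak-field ligands for a first-row metal, so the complex is high-spin. The t₂g³e_g¹ (high-spin) configuration has an unevenly filled e_g set; the Jahn–Teller theorem predicts a tetragonal distortion (typically axial elongation) to lift the degeneracy.
[Cr(phen)3]^3+: 1,10-phenanthroline is neutral; balancing the +3 overall charge requires Cr(III). Chromium is a group-6 element; Cr(III) is therefore d³. The d³ configuration leaves the e_g set evenly filled (or empty) — no strong Jahn–Teller driving force.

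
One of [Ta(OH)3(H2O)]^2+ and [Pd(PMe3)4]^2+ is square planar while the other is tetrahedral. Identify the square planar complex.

For [Ta(OH)3(H2O)]^2+: Ligand charges: each hydroxide is −1; water is neutral. With an overall charge of +2 the tantalum centre must be in the +5 oxidation state. Ta sits in group 5, so the d-electron count is 5 − 5 = 0. A d⁰ ion has no crystal-field stabilisation preference between square planar and tetrahedral, so four ligands adopt the sterically favoured tetrahedral geometry. → tetrahedral.
For [Pd(PMe3)4]^2+: Trimethylphosphine is neutral; balancing the +2 overall charge requires Pd(II). Palladium is a group-10 element; Pd(II) is therefore d⁸. A 4d d⁸ ion has a large crystal-field splitting; square planar leaves the high-energy d_{x²−y²} orbital empty and maximises CFSE. → square planar.

[Pd(PMe3)4]^2+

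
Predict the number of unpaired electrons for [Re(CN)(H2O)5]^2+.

2

Each cyanide is −1; water is neutral; balancing the +2 overall charge requires Re(III).
Rhenium is a group-7 element; Re(III) is therefore d⁴.
The spin state decides the count: a 5d ion has a large Δₒ and is invariably low-spin.
An octahedral low-spin d⁴ ion is t₂g⁴e_g⁰, giving 2 unpaired electrons.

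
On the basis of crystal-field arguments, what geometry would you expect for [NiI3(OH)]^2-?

tetrahedral

Each iodide is −1; each hydroxide is −1; balancing the −2 overall charge requires Ni(II).
Ni sits in group 10, so the d-electron count is 10 − 2 = 8.
Coordination number: 4.
Hydroxide and iodide are weak-field ligands.
With weak-field ligands the CFSE gain from square planar is small, so a 3d d⁸ ion takes the sterically preferred tetrahedral geometry.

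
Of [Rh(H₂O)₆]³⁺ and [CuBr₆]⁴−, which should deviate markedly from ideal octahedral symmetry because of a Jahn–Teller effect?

[CuBr₆]⁴−

[Rh(H₂O)₆]³⁺: Ligand charges: water is neutral. With an overall charge of +3 the rhodium centre must be in the +3 oxidation state. Rh sits in group 9, so the d-electron count is 9 − 3 = 6. A 4d ion has a large Δₒ and is invariably low-spin. The d⁶ configuration leaves the e_g set evenly filled (or empty) — no strong Jahn–Teller driving force.
[CuBr₆]⁴−: Each bromide is −1; balancing the −4 overall charge requires Cu(II). Cu sits in group 11, so the d-electron count is 11 − 2 = 9. The t₂g⁶e_g³ configuration has an unevenly filled e_g set; the Jahn–Teller theorem predicts a tetragonal distortion (typically axial elongation) to lift the degeneracy.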